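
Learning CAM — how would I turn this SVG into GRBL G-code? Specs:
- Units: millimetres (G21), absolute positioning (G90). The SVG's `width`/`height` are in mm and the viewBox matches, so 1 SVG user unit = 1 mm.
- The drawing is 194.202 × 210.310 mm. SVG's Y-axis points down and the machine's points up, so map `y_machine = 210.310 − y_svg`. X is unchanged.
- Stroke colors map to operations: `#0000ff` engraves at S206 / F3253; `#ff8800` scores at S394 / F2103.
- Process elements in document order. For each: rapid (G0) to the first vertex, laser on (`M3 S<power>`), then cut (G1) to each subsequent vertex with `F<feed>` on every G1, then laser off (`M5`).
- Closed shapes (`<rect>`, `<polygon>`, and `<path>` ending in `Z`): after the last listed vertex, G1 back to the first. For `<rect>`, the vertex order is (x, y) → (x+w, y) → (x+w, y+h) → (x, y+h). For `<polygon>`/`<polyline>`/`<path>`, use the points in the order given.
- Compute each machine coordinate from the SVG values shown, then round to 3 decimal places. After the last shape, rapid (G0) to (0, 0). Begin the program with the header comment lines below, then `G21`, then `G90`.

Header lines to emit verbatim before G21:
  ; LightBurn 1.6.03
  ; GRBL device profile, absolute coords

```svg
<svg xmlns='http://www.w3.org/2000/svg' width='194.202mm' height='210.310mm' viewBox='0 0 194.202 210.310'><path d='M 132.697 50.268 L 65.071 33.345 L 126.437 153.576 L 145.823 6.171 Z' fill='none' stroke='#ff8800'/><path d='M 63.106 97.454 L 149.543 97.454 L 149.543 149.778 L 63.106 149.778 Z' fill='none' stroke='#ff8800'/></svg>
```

viewBox `0 0 194.202 210.310` with mm width/height → 1 unit = 1 mm. Flip: y_m = 210.310 − y_svg.

**Shape 1** — `<path>` closed polygon, stroke `#ff8800` → score (S394, F2103). Machine vertices: (132.697,160.042) → (65.071,176.965) → (126.437,56.734) → (145.823,204.139) → (132.697,160.042). Closed: final G1 returns to the first vertex.

**Shape 2** — `<path>` rectangle, stroke `#ff8800` → score (S394, F2103). Machine vertices: (63.106,112.856) → (149.543,112.856) → (149.543,60.532) → (63.106,60.532) → (63.106,112.856). Closed: final G1 returns to the first vertex.

; LightBurn 1.6.03
; GRBL device profile, absolute coords
G21
G90
G0 X132.697 Y160.042
M3 S394
G1 X65.071 Y176.965 F2103
G1 X126.437 Y56.734 F2103
G1 X145.823 Y204.139 F2103
G1 X132.697 Y160.042 F2103
M5
G0 X63.106 Y112.856
M3 S394
G1 X149.543 Y112.856 F2103
G1 X149.543 Y60.532 F2103
G1 X63.106 Y60.532 F2103
G1 X63.106 Y112.856 F2103
M5
G0 X0.000 Y0.000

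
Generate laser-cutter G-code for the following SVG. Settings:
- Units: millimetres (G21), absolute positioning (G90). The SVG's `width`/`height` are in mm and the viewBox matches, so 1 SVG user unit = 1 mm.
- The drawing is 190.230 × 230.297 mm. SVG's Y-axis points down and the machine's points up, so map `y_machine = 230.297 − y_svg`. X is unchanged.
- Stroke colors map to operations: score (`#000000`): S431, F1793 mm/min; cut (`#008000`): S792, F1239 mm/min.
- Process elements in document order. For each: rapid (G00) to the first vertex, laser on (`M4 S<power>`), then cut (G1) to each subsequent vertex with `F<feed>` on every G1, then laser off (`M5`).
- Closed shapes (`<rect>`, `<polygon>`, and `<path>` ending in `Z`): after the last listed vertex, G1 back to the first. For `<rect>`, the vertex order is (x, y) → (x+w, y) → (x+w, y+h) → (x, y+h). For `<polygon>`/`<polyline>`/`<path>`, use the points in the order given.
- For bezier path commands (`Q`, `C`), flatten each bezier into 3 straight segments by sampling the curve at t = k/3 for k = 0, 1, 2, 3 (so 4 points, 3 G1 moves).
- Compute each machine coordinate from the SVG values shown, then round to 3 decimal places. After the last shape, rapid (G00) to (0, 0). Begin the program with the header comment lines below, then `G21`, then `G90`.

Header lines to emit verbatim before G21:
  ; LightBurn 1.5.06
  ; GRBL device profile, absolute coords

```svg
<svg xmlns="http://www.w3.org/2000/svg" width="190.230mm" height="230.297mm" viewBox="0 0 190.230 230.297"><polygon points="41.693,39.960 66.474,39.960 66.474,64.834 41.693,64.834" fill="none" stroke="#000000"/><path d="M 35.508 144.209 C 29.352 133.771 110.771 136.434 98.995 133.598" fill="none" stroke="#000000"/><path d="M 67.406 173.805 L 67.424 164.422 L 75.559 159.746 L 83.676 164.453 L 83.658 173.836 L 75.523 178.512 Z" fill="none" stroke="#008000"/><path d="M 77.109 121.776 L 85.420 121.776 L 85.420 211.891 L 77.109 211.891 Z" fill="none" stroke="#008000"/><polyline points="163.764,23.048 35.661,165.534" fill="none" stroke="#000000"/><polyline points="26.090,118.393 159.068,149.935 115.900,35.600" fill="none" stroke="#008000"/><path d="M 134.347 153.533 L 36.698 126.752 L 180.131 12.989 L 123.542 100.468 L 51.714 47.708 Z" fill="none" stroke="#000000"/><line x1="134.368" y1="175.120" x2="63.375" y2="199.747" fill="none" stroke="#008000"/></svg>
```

; LightBurn 1.5.06
; GRBL device profile, absolute coords
G21
G90
G00 X41.693 Y190.337
M4 S431
G1 X66.474 Y190.337 F1793
G1 X66.474 Y165.463 F1793
G1 X41.693 Y165.463 F1793
G1 X41.693 Y190.337 F1793
M5
G00 X35.508 Y86.088
M4 S431
G1 X51.848 Y92.848 F1793
G1 X86.401 Y95.007 F1793
G1 X98.995 Y96.699 F1793
M5
G00 X67.406 Y56.492
M4 S792
G1 X67.424 Y65.875 F1239
G1 X75.559 Y70.551 F1239
G1 X83.676 Y65.844 F1239
G1 X83.658 Y56.461 F1239
G1 X75.523 Y51.785 F1239
G1 X67.406 Y56.492 F1239
M5
G00 X77.109 Y108.521
M4 S792
G1 X85.420 Y108.521 F1239
G1 X85.420 Y18.406 F1239
G1 X77.109 Y18.406 F1239
G1 X77.109 Y108.521 F1239
M5
G00 X163.764 Y207.249
M4 S431
G1 X35.661 Y64.763 F1793
M5
G00 X26.090 Y111.904
M4 S792
G1 X159.068 Y80.362 F1239
G1 X115.900 Y194.697 F1239
M5
G00 X134.347 Y76.764
M4 S431
G1 X36.698 Y103.545 F1793
G1 X180.131 Y217.308 F1793
G1 X123.542 Y129.829 F1793
G1 X51.714 Y182.589 F1793
G1 X134.347 Y76.764 F1793
M5
G00 X134.368 Y55.177
M4 S792
G1 X63.375 Y30.550 F1239
M5
G00 X0.000 Y0.000

viewBox `0 0 190.230 230.297` with mm width/height → 1 unit = 1 mm. Flip: y_m = 230.297 − y_svg.

**Shape 1** — `<polygon>` rectangle, stroke `#000000` → score (S431, F1793). Machine vertices: (41.693,190.337) → (66.474,190.337) → (66.474,165.463) → (41.693,165.463) → (41.693,190.337). Closed: final G1 returns to the first vertex.

**Shape 2** — `<path>` cubic bezier, stroke `#000000` → score (S431, F1793). Control points (SVG): P0=(35.508,144.209), P1=(29.352,133.771), P2=(110.771,136.434), P3=(98.995,133.598); sampled at t=k/3. Machine vertices: (35.508,86.088) → (51.848,92.848) → (86.401,95.007) → (98.995,96.699). Open path.

**Shape 3** — `<path>` regular polygon, stroke `#008000` → cut (S792, F1239). Machine vertices: (67.406,56.492) → (67.424,65.875) → (75.559,70.551) → (83.676,65.844) → (83.658,56.461) → (75.523,51.785) → (67.406,56.492). Closed: final G1 returns to the first vertex.

**Shape 4** — `<path>` rectangle, stroke `#008000` → cut (S792, F1239). Machine vertices: (77.109,108.521) → (85.420,108.521) → (85.420,18.406) → (77.109,18.406) → (77.109,108.521). Closed: final G1 returns to the first vertex.

**Shape 5** — `<polyline>` line segment, stroke `#000000` → score (S431, F1793). Machine vertices: (163.764,207.249) → (35.661,64.763). Open path.

**Shape 6** — `<polyline>` open polyline, stroke `#008000` → cut (S792, F1239). Machine vertices: (26.090,111.904) → (159.068,80.362) → (115.900,194.697). Open path.

**Shape 7** — `<path>` closed polygon, stroke `#000000` → score (S431, F1793). Machine vertices: (134.347,76.764) → (36.698,103.545) → (180.131,217.308) → (123.542,129.829) → (51.714,182.589) → (134.347,76.764). Closed: final G1 returns to the first vertex.

**Shape 8** — `<line>` line segment, stroke `#008000` → cut (S792, F1239). Machine vertices: (134.368,55.177) → (63.375,30.550). Open path.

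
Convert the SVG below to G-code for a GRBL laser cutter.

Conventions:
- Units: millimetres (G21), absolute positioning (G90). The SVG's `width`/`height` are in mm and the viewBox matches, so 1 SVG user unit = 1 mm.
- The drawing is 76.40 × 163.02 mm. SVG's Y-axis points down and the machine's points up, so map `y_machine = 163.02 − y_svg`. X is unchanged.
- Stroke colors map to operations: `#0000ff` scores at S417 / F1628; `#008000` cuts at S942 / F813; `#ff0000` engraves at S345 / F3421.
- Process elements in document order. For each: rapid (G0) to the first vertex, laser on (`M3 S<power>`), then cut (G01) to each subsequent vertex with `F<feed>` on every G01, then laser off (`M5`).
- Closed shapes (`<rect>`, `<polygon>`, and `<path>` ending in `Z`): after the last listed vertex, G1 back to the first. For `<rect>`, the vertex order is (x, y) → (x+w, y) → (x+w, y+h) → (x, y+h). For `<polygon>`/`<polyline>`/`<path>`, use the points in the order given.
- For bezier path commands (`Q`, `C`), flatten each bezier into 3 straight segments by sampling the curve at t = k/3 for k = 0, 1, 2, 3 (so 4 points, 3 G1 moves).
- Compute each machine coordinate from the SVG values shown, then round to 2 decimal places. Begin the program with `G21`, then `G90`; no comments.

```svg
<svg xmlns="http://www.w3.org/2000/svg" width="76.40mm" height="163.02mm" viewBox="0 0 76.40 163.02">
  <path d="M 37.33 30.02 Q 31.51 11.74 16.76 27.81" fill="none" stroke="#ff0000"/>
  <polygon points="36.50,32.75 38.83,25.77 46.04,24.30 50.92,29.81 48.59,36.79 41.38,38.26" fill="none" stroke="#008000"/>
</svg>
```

1 u = 1 mm; y_m = 163.02 − y.

[1] `<path>` quadratic bezier, #ff0000→engrave S345 F3421: (37.33,133.00) → (32.46,141.37) → (25.60,142.11) → (16.76,135.21)

[2] `<polygon>` regular polygon, #008000→cut S942 F813: (36.50,130.27) → (38.83,137.25) → (46.04,138.72) → (50.92,133.21) → (48.59,126.23) → (41.38,124.76) → (36.50,130.27) (closed)

G21
G90
G0 X37.33 Y133.00
M3 S345
G01 X32.46 Y141.37 F3421
G01 X25.60 Y142.11 F3421
G01 X16.76 Y135.21 F3421
M5
G0 X36.50 Y130.27
M3 S942
G01 X38.83 Y137.25 F813
G01 X46.04 Y138.72 F813
G01 X50.92 Y133.21 F813
G01 X48.59 Y126.23 F813
G01 X41.38 Y124.76 F813
G01 X36.50 Y130.27 F813
M5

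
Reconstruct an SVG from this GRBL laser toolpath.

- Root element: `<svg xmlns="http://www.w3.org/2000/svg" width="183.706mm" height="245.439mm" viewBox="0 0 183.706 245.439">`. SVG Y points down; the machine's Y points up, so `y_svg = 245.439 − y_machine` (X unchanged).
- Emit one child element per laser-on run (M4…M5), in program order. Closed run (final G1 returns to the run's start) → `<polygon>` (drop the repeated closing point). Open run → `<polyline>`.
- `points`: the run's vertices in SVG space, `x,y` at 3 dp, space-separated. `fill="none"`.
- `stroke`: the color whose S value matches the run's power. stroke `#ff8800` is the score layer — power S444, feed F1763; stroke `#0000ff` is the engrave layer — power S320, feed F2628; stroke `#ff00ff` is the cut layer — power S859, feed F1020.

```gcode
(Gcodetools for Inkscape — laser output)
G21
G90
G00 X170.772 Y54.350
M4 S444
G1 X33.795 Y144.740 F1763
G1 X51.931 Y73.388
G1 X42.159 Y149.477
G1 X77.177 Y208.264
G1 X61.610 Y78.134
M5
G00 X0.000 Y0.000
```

y_svg = 245.439 − y_m. Every run uses S444, so all elements get stroke `#ff8800` (score).

[1] open run; points: 170.772,191.089 33.795,100.699 51.931,172.051 42.159,95.962 77.177,37.175 61.610,167.305

<svg xmlns="http://www.w3.org/2000/svg" width="183.706mm" height="245.439mm" viewBox="0 0 183.706 245.439">
  <polyline points="170.772,191.089 33.795,100.699 51.931,172.051 42.159,95.962 77.177,37.175 61.610,167.305" fill="none" stroke="#ff8800"/>
</svg>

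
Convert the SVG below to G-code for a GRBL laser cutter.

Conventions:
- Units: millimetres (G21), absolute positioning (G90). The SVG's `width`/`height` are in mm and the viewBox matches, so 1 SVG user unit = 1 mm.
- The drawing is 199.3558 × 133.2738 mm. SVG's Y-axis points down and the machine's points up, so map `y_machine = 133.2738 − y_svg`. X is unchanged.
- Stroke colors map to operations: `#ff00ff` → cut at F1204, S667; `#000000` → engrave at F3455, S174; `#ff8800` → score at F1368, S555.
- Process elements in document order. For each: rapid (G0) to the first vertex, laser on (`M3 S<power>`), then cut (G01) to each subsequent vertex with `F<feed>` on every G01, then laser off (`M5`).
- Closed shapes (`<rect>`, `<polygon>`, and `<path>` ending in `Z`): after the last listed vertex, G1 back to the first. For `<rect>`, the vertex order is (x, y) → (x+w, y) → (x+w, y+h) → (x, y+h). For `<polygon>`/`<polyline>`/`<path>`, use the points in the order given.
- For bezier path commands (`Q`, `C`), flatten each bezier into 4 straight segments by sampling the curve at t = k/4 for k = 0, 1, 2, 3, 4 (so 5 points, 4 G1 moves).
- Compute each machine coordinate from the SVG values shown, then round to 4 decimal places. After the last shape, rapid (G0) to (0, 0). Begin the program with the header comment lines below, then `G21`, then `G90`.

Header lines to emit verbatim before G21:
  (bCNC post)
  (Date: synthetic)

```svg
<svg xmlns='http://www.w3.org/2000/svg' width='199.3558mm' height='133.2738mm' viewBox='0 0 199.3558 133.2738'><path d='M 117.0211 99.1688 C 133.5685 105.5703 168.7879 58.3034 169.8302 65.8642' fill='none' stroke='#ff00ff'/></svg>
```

viewBox `0 0 199.3558 133.2738` with mm width/height → 1 unit = 1 mm. Flip: y_m = 133.2738 − y_svg.

**Shape 1** — `<path>` cubic bezier, stroke `#ff00ff` → cut (S667, F1204). Control points (SVG): P0=(117.0211,99.1688), P1=(133.5685,105.5703), P2=(168.7879,58.3034), P3=(169.8302,65.8642); sampled at t=k/4. Machine vertices: (117.0211,34.1050) → (132.1069,37.6714) → (149.2401,51.1920) → (163.4660,64.4953) → (169.8302,67.4096). Open path.

(bCNC post)
(Date: synthetic)
G21
G90
G0 X117.0211 Y34.1050
M3 S667
G01 X132.1069 Y37.6714 F1204
G01 X149.2401 Y51.1920 F1204
G01 X163.4660 Y64.4953 F1204
G01 X169.8302 Y67.4096 F1204
M5
G0 X0.0000 Y0.0000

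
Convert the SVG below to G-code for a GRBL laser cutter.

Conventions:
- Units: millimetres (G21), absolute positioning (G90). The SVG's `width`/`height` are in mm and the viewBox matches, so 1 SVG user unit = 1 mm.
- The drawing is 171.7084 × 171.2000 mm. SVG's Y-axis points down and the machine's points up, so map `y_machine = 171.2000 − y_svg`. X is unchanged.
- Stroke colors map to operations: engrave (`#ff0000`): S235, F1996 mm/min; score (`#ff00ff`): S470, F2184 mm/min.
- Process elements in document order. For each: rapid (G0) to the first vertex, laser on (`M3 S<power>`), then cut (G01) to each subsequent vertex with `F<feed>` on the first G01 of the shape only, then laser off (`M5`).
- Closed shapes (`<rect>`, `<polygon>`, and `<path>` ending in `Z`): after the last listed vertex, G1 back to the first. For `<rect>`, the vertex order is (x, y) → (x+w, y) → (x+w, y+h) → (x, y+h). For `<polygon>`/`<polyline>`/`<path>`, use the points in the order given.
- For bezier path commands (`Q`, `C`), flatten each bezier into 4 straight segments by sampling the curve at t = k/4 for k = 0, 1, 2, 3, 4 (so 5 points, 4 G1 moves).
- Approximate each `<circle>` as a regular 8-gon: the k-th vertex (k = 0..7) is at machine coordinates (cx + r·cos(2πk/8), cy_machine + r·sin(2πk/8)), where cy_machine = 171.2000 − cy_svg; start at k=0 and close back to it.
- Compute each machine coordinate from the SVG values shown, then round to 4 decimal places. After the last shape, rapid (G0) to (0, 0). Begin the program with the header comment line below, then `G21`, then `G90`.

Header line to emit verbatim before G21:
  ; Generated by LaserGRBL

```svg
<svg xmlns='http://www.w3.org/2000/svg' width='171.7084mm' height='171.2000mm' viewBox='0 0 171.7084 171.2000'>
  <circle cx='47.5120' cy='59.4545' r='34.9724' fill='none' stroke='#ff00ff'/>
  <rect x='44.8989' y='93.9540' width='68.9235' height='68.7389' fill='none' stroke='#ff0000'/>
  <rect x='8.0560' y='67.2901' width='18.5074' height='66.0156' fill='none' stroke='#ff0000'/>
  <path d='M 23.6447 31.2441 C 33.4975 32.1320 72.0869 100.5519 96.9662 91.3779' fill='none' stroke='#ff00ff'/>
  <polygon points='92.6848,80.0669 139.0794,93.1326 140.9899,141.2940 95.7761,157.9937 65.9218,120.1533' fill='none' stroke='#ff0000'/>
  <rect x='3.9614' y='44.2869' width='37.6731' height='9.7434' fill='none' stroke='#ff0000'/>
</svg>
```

1 u = 1 mm; y_m = 171.2000 − y.

[1] `<circle>` circle, #ff00ff→score S470 F2184: (82.4844,111.7455) → (72.2412,136.4747) → (47.5120,146.7179) → (22.7828,136.4747) → (12.5396,111.7455) → (22.7828,87.0163) → (47.5120,76.7731) → (72.2412,87.0163) → (82.4844,111.7455) (closed)

[2] `<rect>` rectangle, #ff0000→engrave S235 F1996: (44.8989,77.2460) → (113.8224,77.2460) → (113.8224,8.5071) → (44.8989,8.5071) → (44.8989,77.2460) (closed)

[3] `<rect>` rectangle, #ff0000→engrave S235 F1996: (8.0560,103.9099) → (26.5634,103.9099) → (26.5634,37.8943) → (8.0560,37.8943) → (8.0560,103.9099) (closed)

[4] `<path>` cubic bezier, #ff00ff→score S470 F2184: (23.6447,139.9559) → (35.7592,128.8953) → (54.6705,106.1158) → (76.3993,85.2229) → (96.9662,79.8221)

[5] `<polygon>` regular polygon, #ff0000→engrave S235 F1996: (92.6848,91.1331) → (139.0794,78.0674) → (140.9899,29.9060) → (95.7761,13.2063) → (65.9218,51.0467) → (92.6848,91.1331) (closed)

[6] `<rect>` rectangle, #ff0000→engrave S235 F1996: (3.9614,126.9131) → (41.6345,126.9131) → (41.6345,117.1697) → (3.9614,117.1697) → (3.9614,126.9131) (closed)

; Generated by LaserGRBL
G21
G90
G0 X82.4844 Y111.7455
M3 S470
G01 X72.2412 Y136.4747 F2184
G01 X47.5120 Y146.7179
G01 X22.7828 Y136.4747
G01 X12.5396 Y111.7455
G01 X22.7828 Y87.0163
G01 X47.5120 Y76.7731
G01 X72.2412 Y87.0163
G01 X82.4844 Y111.7455
M5
G0 X44.8989 Y77.2460
M3 S235
G01 X113.8224 Y77.2460 F1996
G01 X113.8224 Y8.5071
G01 X44.8989 Y8.5071
G01 X44.8989 Y77.2460
M5
G0 X8.0560 Y103.9099
M3 S235
G01 X26.5634 Y103.9099 F1996
G01 X26.5634 Y37.8943
G01 X8.0560 Y37.8943
G01 X8.0560 Y103.9099
M5
G0 X23.6447 Y139.9559
M3 S470
G01 X35.7592 Y128.8953 F2184
G01 X54.6705 Y106.1158
G01 X76.3993 Y85.2229
G01 X96.9662 Y79.8221
M5
G0 X92.6848 Y91.1331
M3 S235
G01 X139.0794 Y78.0674 F1996
G01 X140.9899 Y29.9060
G01 X95.7761 Y13.2063
G01 X65.9218 Y51.0467
G01 X92.6848 Y91.1331
M5
G0 X3.9614 Y126.9131
M3 S235
G01 X41.6345 Y126.9131 F1996
G01 X41.6345 Y117.1697
G01 X3.9614 Y117.1697
G01 X3.9614 Y126.9131
M5
G0 X0.0000 Y0.0000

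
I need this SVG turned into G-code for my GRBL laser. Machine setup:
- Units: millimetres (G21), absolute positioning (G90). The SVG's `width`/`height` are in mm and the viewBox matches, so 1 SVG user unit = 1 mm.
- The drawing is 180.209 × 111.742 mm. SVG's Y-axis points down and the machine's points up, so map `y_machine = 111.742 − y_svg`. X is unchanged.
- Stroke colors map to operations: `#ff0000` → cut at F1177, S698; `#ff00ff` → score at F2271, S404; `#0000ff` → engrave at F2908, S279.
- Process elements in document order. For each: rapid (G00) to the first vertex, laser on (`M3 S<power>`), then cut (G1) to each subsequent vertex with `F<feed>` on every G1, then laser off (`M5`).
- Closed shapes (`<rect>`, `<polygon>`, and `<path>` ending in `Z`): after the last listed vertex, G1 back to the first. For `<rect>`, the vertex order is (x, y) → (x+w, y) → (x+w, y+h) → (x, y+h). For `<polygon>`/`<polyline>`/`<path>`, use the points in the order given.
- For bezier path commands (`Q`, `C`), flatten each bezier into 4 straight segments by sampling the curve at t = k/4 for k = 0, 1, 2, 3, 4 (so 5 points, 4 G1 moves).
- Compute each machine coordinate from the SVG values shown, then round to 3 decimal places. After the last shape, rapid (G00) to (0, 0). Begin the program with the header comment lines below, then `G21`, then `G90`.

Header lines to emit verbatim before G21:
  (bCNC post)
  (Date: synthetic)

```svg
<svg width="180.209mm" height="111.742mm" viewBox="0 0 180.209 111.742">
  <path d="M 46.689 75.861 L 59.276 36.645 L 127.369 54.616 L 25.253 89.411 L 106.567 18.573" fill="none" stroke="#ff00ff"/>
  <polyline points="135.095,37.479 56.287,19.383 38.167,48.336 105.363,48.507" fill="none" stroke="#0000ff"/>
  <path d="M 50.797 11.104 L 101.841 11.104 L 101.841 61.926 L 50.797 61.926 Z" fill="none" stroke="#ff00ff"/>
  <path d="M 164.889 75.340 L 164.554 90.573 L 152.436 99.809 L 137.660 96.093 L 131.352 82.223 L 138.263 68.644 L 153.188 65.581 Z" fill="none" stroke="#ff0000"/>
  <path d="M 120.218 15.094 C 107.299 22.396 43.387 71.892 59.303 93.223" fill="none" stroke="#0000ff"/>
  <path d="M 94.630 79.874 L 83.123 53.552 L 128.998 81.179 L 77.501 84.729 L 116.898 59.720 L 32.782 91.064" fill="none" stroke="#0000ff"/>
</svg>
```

1 u = 1 mm; y_m = 111.742 − y.

[1] `<path>` open polyline, #ff00ff→score S404 F2271: (46.689,35.881) → (59.276,75.097) → (127.369,57.126) → (25.253,22.331) → (106.567,93.169)

[2] `<polyline>` open polyline, #0000ff→engrave S279 F2908: (135.095,74.263) → (56.287,92.359) → (38.167,63.406) → (105.363,63.235)

[3] `<path>` rectangle, #ff00ff→score S404 F2271: (50.797,100.638) → (101.841,100.638) → (101.841,49.816) → (50.797,49.816) → (50.797,100.638) (closed)

[4] `<path>` regular polygon, #ff0000→cut S698 F1177: (164.889,36.402) → (164.554,21.169) → (152.436,11.933) → (137.660,15.649) → (131.352,29.519) → (138.263,43.098) → (153.188,46.161) → (164.889,36.402) (closed)

[5] `<path>` cubic bezier, #0000ff→engrave S279 F2908: (120.218,96.648) → (103.012,84.359) → (78.947,62.844) → (60.290,38.699) → (59.303,18.519)

[6] `<path>` open polyline, #0000ff→engrave S279 F2908: (94.630,31.868) → (83.123,58.190) → (128.998,30.563) → (77.501,27.013) → (116.898,52.022) → (32.782,20.678)

(bCNC post)
(Date: synthetic)
G21
G90
G00 X46.689 Y35.881
M3 S404
G1 X59.276 Y75.097 F2271
G1 X127.369 Y57.126 F2271
G1 X25.253 Y22.331 F2271
G1 X106.567 Y93.169 F2271
M5
G00 X135.095 Y74.263
M3 S279
G1 X56.287 Y92.359 F2908
G1 X38.167 Y63.406 F2908
G1 X105.363 Y63.235 F2908
M5
G00 X50.797 Y100.638
M3 S404
G1 X101.841 Y100.638 F2271
G1 X101.841 Y49.816 F2271
G1 X50.797 Y49.816 F2271
G1 X50.797 Y100.638 F2271
M5
G00 X164.889 Y36.402
M3 S698
G1 X164.554 Y21.169 F1177
G1 X152.436 Y11.933 F1177
G1 X137.660 Y15.649 F1177
G1 X131.352 Y29.519 F1177
G1 X138.263 Y43.098 F1177
G1 X153.188 Y46.161 F1177
G1 X164.889 Y36.402 F1177
M5
G00 X120.218 Y96.648
M3 S279
G1 X103.012 Y84.359 F2908
G1 X78.947 Y62.844 F2908
G1 X60.290 Y38.699 F2908
G1 X59.303 Y18.519 F2908
M5
G00 X94.630 Y31.868
M3 S279
G1 X83.123 Y58.190 F2908
G1 X128.998 Y30.563 F2908
G1 X77.501 Y27.013 F2908
G1 X116.898 Y52.022 F2908
G1 X32.782 Y20.678 F2908
M5
G00 X0.000 Y0.000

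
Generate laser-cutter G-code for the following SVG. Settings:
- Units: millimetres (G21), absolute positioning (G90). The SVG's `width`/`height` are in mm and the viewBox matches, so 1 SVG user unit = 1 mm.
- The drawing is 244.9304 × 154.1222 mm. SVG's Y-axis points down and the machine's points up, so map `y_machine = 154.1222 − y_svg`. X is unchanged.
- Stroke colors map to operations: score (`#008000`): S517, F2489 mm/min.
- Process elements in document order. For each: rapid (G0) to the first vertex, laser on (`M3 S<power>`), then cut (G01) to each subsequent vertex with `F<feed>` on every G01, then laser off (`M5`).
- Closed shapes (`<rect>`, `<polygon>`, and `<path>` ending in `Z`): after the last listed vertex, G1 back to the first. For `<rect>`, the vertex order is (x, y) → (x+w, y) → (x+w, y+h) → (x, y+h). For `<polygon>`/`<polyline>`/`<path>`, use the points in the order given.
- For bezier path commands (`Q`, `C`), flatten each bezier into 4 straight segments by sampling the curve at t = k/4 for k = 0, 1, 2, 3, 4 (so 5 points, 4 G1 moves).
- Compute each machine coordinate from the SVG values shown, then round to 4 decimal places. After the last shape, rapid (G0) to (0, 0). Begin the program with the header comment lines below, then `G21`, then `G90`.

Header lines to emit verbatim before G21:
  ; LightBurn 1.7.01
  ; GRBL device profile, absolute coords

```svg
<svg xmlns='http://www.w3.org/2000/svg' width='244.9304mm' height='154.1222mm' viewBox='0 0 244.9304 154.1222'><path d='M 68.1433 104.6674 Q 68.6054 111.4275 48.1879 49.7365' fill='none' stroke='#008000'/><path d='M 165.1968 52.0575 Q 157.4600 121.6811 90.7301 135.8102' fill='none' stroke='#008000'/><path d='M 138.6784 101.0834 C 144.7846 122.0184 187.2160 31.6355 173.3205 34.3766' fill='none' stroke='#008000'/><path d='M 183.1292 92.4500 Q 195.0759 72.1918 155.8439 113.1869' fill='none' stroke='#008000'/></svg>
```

; LightBurn 1.7.01
; GRBL device profile, absolute coords
G21
G90
G0 X68.1433 Y49.4548
M3 S517
G01 X67.0694 Y50.3529 F2489
G01 X63.3855 Y59.8075 F2489
G01 X57.0917 Y77.8184 F2489
G01 X48.1879 Y104.3857 F2489
M5
G0 X165.1968 Y102.0647
M3 S517
G01 X157.6413 Y70.7213 F2489
G01 X142.7117 Y46.3147 F2489
G01 X120.4080 Y28.8450 F2489
G01 X90.7301 Y18.3120 F2489
M5
G0 X138.6784 Y53.0388
M3 S517
G01 X148.6213 Y55.0153 F2489
G01 X163.5001 Y79.5695 F2489
G01 X174.6285 Y107.5351 F2489
G01 X173.3205 Y119.7456 F2489
M5
G0 X183.1292 Y61.6722
M3 S517
G01 X185.9039 Y67.9730 F2489
G01 X182.2812 Y66.6171 F2489
G01 X172.2612 Y57.6045 F2489
G01 X155.8439 Y40.9353 F2489
M5
G0 X0.0000 Y0.0000

viewBox `0 0 244.9304 154.1222` with mm width/height → 1 unit = 1 mm. Flip: y_m = 154.1222 − y_svg.

**Shape 1** — `<path>` quadratic bezier, stroke `#008000` → score (S517, F2489). Control points (SVG): P0=(68.1433,104.6674), P1=(68.6054,111.4275), P2=(48.1879,49.7365); sampled at t=k/4. Machine vertices: (68.1433,49.4548) → (67.0694,50.3529) → (63.3855,59.8075) → (57.0917,77.8184) → (48.1879,104.3857). Open path.

**Shape 2** — `<path>` quadratic bezier, stroke `#008000` → score (S517, F2489). Control points (SVG): P0=(165.1968,52.0575), P1=(157.4600,121.6811), P2=(90.7301,135.8102); sampled at t=k/4. Machine vertices: (165.1968,102.0647) → (157.6413,70.7213) → (142.7117,46.3147) → (120.4080,28.8450) → (90.7301,18.3120). Open path.

**Shape 3** — `<path>` cubic bezier, stroke `#008000` → score (S517, F2489). Control points (SVG): P0=(138.6784,101.0834), P1=(144.7846,122.0184), P2=(187.2160,31.6355), P3=(173.3205,34.3766); sampled at t=k/4. Machine vertices: (138.6784,53.0388) → (148.6213,55.0153) → (163.5001,79.5695) → (174.6285,107.5351) → (173.3205,119.7456). Open path.

**Shape 4** — `<path>` quadratic bezier, stroke `#008000` → score (S517, F2489). Control points (SVG): P0=(183.1292,92.4500), P1=(195.0759,72.1918), P2=(155.8439,113.1869); sampled at t=k/4. Machine vertices: (183.1292,61.6722) → (185.9039,67.9730) → (182.2812,66.6171) → (172.2612,57.6045) → (155.8439,40.9353). Open path.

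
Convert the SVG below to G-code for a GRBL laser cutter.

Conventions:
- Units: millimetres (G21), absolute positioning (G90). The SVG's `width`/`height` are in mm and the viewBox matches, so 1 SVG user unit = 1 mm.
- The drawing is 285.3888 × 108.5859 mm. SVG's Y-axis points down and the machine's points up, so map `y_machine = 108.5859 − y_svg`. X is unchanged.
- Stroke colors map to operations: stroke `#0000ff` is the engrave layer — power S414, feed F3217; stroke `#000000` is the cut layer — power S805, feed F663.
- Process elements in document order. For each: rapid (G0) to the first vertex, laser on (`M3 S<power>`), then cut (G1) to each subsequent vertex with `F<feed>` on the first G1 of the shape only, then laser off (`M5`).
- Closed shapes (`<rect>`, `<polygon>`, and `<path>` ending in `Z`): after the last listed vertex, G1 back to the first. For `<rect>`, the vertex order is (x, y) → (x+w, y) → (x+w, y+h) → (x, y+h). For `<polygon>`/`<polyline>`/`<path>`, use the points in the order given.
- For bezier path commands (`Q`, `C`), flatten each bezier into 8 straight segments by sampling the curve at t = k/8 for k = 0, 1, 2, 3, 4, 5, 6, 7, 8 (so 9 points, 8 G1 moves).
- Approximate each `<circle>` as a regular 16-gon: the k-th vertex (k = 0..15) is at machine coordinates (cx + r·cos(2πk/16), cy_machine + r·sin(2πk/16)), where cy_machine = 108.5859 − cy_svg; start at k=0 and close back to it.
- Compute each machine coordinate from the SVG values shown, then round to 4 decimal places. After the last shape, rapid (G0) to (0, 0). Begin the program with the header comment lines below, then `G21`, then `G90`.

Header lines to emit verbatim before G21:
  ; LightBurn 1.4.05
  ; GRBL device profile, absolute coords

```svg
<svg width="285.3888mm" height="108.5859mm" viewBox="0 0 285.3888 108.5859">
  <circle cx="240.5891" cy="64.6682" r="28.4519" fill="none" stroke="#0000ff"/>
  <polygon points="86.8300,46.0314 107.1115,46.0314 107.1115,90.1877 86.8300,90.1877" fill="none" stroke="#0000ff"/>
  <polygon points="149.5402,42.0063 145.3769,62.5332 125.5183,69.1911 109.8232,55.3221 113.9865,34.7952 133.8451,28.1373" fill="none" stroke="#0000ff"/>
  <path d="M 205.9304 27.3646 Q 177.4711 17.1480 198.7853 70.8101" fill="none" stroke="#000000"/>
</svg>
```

Since the viewBox matches the mm dimensions, user units are millimetres directly. The only transform is the Y-flip y_m = 108.5859 − y_svg.

Shape 1 is a circle drawn with `<circle>`. Its stroke #0000ff means engrave at S414, F3217. After flipping Y the toolpath is (269.0410,43.9177) → (266.8752,54.8058) → (260.7076,64.0362) → (251.4772,70.2038) → (240.5891,72.3696) → (229.7010,70.2038) → (220.4706,64.0362) → (214.3030,54.8058) → (212.1372,43.9177) → (214.3030,33.0296) → (220.4706,23.7992) → (229.7010,17.6316) → (240.5891,15.4658) → (251.4772,17.6316) → (260.7076,23.7992) → (266.8752,33.0296) → (269.0410,43.9177), returning to the start.

Shape 2 is a rectangle drawn with `<polygon>`. Its stroke #0000ff means engrave at S414, F3217. After flipping Y the toolpath is (86.8300,62.5545) → (107.1115,62.5545) → (107.1115,18.3982) → (86.8300,18.3982) → (86.8300,62.5545), returning to the start.

Shape 3 is a regular polygon drawn with `<polygon>`. Its stroke #0000ff means engrave at S414, F3217. After flipping Y the toolpath is (149.5402,66.5796) → (145.3769,46.0527) → (125.5183,39.3948) → (109.8232,53.2638) → (113.9865,73.7907) → (133.8451,80.4486) → (149.5402,66.5796), returning to the start.

Shape 4 is a quadratic bezier drawn with `<path>`. Its stroke #000000 means cut at S805, F663. After flipping Y the toolpath is (205.9304,81.2213) → (199.5933,82.7773) → (194.8116,82.3372) → (191.5853,79.9008) → (189.9145,75.4682) → (189.7990,69.0394) → (191.2390,60.6144) → (194.2345,50.1932) → (198.7853,37.7758).

; LightBurn 1.4.05
; GRBL device profile, absolute coords
G21
G90
G0 X269.0410 Y43.9177
M3 S414
G1 X266.8752 Y54.8058 F3217
G1 X260.7076 Y64.0362
G1 X251.4772 Y70.2038
G1 X240.5891 Y72.3696
G1 X229.7010 Y70.2038
G1 X220.4706 Y64.0362
G1 X214.3030 Y54.8058
G1 X212.1372 Y43.9177
G1 X214.3030 Y33.0296
G1 X220.4706 Y23.7992
G1 X229.7010 Y17.6316
G1 X240.5891 Y15.4658
G1 X251.4772 Y17.6316
G1 X260.7076 Y23.7992
G1 X266.8752 Y33.0296
G1 X269.0410 Y43.9177
M5
G0 X86.8300 Y62.5545
M3 S414
G1 X107.1115 Y62.5545 F3217
G1 X107.1115 Y18.3982
G1 X86.8300 Y18.3982
G1 X86.8300 Y62.5545
M5
G0 X149.5402 Y66.5796
M3 S414
G1 X145.3769 Y46.0527 F3217
G1 X125.5183 Y39.3948
G1 X109.8232 Y53.2638
G1 X113.9865 Y73.7907
G1 X133.8451 Y80.4486
G1 X149.5402 Y66.5796
M5
G0 X205.9304 Y81.2213
M3 S805
G1 X199.5933 Y82.7773 F663
G1 X194.8116 Y82.3372
G1 X191.5853 Y79.9008
G1 X189.9145 Y75.4682
G1 X189.7990 Y69.0394
G1 X191.2390 Y60.6144
G1 X194.2345 Y50.1932
G1 X198.7853 Y37.7758
M5
G0 X0.0000 Y0.0000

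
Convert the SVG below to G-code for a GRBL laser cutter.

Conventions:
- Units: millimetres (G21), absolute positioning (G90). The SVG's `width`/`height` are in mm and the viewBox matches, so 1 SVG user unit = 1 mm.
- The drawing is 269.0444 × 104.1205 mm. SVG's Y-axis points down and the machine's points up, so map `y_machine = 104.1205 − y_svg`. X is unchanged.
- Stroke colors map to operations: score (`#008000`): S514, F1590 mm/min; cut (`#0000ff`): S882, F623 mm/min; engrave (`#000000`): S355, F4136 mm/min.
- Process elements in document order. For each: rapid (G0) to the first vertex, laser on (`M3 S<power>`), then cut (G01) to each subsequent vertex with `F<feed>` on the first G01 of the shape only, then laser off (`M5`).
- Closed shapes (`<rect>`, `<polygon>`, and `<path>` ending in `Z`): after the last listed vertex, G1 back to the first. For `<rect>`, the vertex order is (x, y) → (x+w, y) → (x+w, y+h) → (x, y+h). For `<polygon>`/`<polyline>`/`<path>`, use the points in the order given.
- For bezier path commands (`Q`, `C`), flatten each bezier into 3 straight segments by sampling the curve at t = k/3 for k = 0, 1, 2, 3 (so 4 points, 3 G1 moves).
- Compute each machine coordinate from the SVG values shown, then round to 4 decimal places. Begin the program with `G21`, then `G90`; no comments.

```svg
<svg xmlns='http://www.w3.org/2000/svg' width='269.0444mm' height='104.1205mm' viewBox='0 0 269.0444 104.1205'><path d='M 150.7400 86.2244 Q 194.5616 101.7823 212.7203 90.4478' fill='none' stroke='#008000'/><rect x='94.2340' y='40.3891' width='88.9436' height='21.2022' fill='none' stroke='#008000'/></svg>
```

G21
G90
G0 X150.7400 Y17.8961
M3 S514
G01 X177.1030 Y10.5122 F1590
G01 X197.7631 Y9.1044
G01 X212.7203 Y13.6727
M5
G0 X94.2340 Y63.7314
M3 S514
G01 X183.1776 Y63.7314 F1590
G01 X183.1776 Y42.5292
G01 X94.2340 Y42.5292
G01 X94.2340 Y63.7314
M5

1 u = 1 mm; y_m = 104.1205 − y.

[1] `<path>` quadratic bezier, #008000→score S514 F1590: (150.7400,17.8961) → (177.1030,10.5122) → (197.7631,9.1044) → (212.7203,13.6727)

[2] `<rect>` rectangle, #008000→score S514 F1590: (94.2340,63.7314) → (183.1776,63.7314) → (183.1776,42.5292) → (94.2340,42.5292) → (94.2340,63.7314) (closed)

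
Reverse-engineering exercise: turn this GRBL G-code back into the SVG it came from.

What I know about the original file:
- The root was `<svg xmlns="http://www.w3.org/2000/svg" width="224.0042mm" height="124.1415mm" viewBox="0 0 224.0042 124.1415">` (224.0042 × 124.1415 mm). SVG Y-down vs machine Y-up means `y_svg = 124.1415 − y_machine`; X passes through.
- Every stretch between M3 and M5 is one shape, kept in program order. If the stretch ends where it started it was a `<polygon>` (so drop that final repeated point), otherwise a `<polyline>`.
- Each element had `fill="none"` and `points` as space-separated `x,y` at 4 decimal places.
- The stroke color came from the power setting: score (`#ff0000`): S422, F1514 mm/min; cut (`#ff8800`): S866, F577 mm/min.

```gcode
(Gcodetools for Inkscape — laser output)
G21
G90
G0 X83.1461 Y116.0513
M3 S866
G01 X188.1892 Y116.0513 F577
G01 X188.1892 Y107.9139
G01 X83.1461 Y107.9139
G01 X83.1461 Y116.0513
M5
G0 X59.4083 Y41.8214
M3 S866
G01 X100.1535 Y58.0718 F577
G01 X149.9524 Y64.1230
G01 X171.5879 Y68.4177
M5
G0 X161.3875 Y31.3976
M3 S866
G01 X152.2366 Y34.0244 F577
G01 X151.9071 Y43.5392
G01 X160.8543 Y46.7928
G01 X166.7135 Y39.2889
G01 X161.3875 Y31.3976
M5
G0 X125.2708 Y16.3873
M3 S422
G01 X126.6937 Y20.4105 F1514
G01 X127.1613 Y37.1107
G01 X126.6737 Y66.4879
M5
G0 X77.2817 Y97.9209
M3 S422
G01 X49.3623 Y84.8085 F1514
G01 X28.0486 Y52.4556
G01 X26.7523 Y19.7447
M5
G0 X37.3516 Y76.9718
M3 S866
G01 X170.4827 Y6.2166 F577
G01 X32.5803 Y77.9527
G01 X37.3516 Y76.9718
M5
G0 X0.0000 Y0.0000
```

y_svg = 124.1415 − y_m.

[1] S866→`#ff8800` (cut); closed run; points: 83.1461,8.0902 188.1892,8.0902 188.1892,16.2276 83.1461,16.2276

[2] S866→`#ff8800` (cut); open run; points: 59.4083,82.3201 100.1535,66.0697 149.9524,60.0185 171.5879,55.7238

[3] S866→`#ff8800` (cut); closed run; points: 161.3875,92.7439 152.2366,90.1171 151.9071,80.6023 160.8543,77.3487 166.7135,84.8526

[4] S422→`#ff0000` (score); open run; points: 125.2708,107.7542 126.6937,103.7310 127.1613,87.0308 126.6737,57.6536

[5] S422→`#ff0000` (score); open run; points: 77.2817,26.2206 49.3623,39.3330 28.0486,71.6859 26.7523,104.3968

[6] S866→`#ff8800` (cut); closed run; points: 37.3516,47.1697 170.4827,117.9249 32.5803,46.1888

<svg xmlns="http://www.w3.org/2000/svg" width="224.0042mm" height="124.1415mm" viewBox="0 0 224.0042 124.1415">
  <polygon points="83.1461,8.0902 188.1892,8.0902 188.1892,16.2276 83.1461,16.2276" fill="none" stroke="#ff8800"/>
  <polyline points="59.4083,82.3201 100.1535,66.0697 149.9524,60.0185 171.5879,55.7238" fill="none" stroke="#ff8800"/>
  <polygon points="161.3875,92.7439 152.2366,90.1171 151.9071,80.6023 160.8543,77.3487 166.7135,84.8526" fill="none" stroke="#ff8800"/>
  <polyline points="125.2708,107.7542 126.6937,103.7310 127.1613,87.0308 126.6737,57.6536" fill="none" stroke="#ff0000"/>
  <polyline points="77.2817,26.2206 49.3623,39.3330 28.0486,71.6859 26.7523,104.3968" fill="none" stroke="#ff0000"/>
  <polygon points="37.3516,47.1697 170.4827,117.9249 32.5803,46.1888" fill="none" stroke="#ff8800"/>
</svg>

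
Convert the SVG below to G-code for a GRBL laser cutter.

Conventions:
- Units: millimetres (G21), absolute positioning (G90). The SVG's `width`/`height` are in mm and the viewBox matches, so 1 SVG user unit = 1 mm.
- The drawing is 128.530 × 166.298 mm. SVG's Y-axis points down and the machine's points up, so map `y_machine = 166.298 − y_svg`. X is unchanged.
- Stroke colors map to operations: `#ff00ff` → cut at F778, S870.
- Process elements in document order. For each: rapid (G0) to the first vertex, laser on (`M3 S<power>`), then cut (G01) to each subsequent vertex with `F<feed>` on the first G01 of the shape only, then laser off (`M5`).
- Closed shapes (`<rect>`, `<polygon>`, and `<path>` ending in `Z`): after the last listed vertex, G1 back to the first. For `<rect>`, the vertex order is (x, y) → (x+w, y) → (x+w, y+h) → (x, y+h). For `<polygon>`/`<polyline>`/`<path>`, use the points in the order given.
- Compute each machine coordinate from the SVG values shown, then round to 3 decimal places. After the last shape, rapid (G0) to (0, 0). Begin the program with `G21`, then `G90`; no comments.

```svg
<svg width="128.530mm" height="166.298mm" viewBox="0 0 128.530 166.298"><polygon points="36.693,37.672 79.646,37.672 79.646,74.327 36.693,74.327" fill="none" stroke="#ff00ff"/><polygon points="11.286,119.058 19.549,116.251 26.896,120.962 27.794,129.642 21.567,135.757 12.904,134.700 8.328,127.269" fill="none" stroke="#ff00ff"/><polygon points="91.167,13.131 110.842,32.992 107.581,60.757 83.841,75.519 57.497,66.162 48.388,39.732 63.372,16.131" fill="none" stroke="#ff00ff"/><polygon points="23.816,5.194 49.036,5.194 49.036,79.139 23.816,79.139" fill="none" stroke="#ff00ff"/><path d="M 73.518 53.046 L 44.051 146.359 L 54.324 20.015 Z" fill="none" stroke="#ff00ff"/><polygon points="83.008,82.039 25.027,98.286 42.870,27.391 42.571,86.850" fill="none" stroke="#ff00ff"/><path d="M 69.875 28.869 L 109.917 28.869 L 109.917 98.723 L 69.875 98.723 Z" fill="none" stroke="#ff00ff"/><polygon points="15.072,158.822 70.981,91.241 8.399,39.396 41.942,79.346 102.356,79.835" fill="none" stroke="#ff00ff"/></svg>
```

viewBox `0 0 128.530 166.298` with mm width/height → 1 unit = 1 mm. Flip: y_m = 166.298 − y_svg.

**Shape 1** — `<polygon>` rectangle, stroke `#ff00ff` → cut (S870, F778). Machine vertices: (36.693,128.626) → (79.646,128.626) → (79.646,91.971) → (36.693,91.971) → (36.693,128.626). Closed: final G1 returns to the first vertex.

**Shape 2** — `<polygon>` regular polygon, stroke `#ff00ff` → cut (S870, F778). Machine vertices: (11.286,47.240) → (19.549,50.047) → (26.896,45.336) → (27.794,36.656) → (21.567,30.541) → (12.904,31.598) → (8.328,39.029) → (11.286,47.240). Closed: final G1 returns to the first vertex.

**Shape 3** — `<polygon>` regular polygon, stroke `#ff00ff` → cut (S870, F778). Machine vertices: (91.167,153.167) → (110.842,133.306) → (107.581,105.541) → (83.841,90.779) → (57.497,100.136) → (48.388,126.566) → (63.372,150.167) → (91.167,153.167). Closed: final G1 returns to the first vertex.

**Shape 4** — `<polygon>` rectangle, stroke `#ff00ff` → cut (S870, F778). Machine vertices: (23.816,161.104) → (49.036,161.104) → (49.036,87.159) → (23.816,87.159) → (23.816,161.104). Closed: final G1 returns to the first vertex.

**Shape 5** — `<path>` closed polygon, stroke `#ff00ff` → cut (S870, F778). Machine vertices: (73.518,113.252) → (44.051,19.939) → (54.324,146.283) → (73.518,113.252). Closed: final G1 returns to the first vertex.

**Shape 6** — `<polygon>` closed polygon, stroke `#ff00ff` → cut (S870, F778). Machine vertices: (83.008,84.259) → (25.027,68.012) → (42.870,138.907) → (42.571,79.448) → (83.008,84.259). Closed: final G1 returns to the first vertex.

**Shape 7** — `<path>` rectangle, stroke `#ff00ff` → cut (S870, F778). Machine vertices: (69.875,137.429) → (109.917,137.429) → (109.917,67.575) → (69.875,67.575) → (69.875,137.429). Closed: final G1 returns to the first vertex.

**Shape 8** — `<polygon>` closed polygon, stroke `#ff00ff` → cut (S870, F778). Machine vertices: (15.072,7.476) → (70.981,75.057) → (8.399,126.902) → (41.942,86.952) → (102.356,86.463) → (15.072,7.476). Closed: final G1 returns to the first vertex.

G21
G90
G0 X36.693 Y128.626
M3 S870
G01 X79.646 Y128.626 F778
G01 X79.646 Y91.971
G01 X36.693 Y91.971
G01 X36.693 Y128.626
M5
G0 X11.286 Y47.240
M3 S870
G01 X19.549 Y50.047 F778
G01 X26.896 Y45.336
G01 X27.794 Y36.656
G01 X21.567 Y30.541
G01 X12.904 Y31.598
G01 X8.328 Y39.029
G01 X11.286 Y47.240
M5
G0 X91.167 Y153.167
M3 S870
G01 X110.842 Y133.306 F778
G01 X107.581 Y105.541
G01 X83.841 Y90.779
G01 X57.497 Y100.136
G01 X48.388 Y126.566
G01 X63.372 Y150.167
G01 X91.167 Y153.167
M5
G0 X23.816 Y161.104
M3 S870
G01 X49.036 Y161.104 F778
G01 X49.036 Y87.159
G01 X23.816 Y87.159
G01 X23.816 Y161.104
M5
G0 X73.518 Y113.252
M3 S870
G01 X44.051 Y19.939 F778
G01 X54.324 Y146.283
G01 X73.518 Y113.252
M5
G0 X83.008 Y84.259
M3 S870
G01 X25.027 Y68.012 F778
G01 X42.870 Y138.907
G01 X42.571 Y79.448
G01 X83.008 Y84.259
M5
G0 X69.875 Y137.429
M3 S870
G01 X109.917 Y137.429 F778
G01 X109.917 Y67.575
G01 X69.875 Y67.575
G01 X69.875 Y137.429
M5
G0 X15.072 Y7.476
M3 S870
G01 X70.981 Y75.057 F778
G01 X8.399 Y126.902
G01 X41.942 Y86.952
G01 X102.356 Y86.463
G01 X15.072 Y7.476
M5
G0 X0.000 Y0.000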